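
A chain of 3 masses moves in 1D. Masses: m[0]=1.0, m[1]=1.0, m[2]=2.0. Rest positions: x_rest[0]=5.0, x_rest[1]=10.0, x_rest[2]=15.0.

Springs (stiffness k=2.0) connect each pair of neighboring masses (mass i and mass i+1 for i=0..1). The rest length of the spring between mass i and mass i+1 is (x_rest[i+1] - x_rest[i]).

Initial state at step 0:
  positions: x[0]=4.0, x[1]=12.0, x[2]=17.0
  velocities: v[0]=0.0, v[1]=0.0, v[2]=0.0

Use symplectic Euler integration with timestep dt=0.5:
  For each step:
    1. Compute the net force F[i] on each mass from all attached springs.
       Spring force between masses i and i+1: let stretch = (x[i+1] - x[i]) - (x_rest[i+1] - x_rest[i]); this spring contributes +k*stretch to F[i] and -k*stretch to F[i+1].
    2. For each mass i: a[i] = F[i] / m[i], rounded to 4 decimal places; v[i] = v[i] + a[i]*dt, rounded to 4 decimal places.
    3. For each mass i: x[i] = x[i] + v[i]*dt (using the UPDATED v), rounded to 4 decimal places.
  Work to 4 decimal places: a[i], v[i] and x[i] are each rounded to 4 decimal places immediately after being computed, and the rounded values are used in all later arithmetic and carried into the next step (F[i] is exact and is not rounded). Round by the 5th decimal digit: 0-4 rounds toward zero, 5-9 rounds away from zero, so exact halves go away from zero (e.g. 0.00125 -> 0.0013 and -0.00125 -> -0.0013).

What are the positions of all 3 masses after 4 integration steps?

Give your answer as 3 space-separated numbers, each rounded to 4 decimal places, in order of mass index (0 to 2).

Step 0: x=[4.0000 12.0000 17.0000] v=[0.0000 0.0000 0.0000]
Step 1: x=[5.5000 10.5000 17.0000] v=[3.0000 -3.0000 0.0000]
Step 2: x=[7.0000 9.7500 16.6250] v=[3.0000 -1.5000 -0.7500]
Step 3: x=[7.3750 11.0625 15.7813] v=[0.7500 2.6250 -1.6875]
Step 4: x=[7.0938 12.8907 15.0079] v=[-0.5625 3.6563 -1.5469]

Answer: 7.0938 12.8907 15.0079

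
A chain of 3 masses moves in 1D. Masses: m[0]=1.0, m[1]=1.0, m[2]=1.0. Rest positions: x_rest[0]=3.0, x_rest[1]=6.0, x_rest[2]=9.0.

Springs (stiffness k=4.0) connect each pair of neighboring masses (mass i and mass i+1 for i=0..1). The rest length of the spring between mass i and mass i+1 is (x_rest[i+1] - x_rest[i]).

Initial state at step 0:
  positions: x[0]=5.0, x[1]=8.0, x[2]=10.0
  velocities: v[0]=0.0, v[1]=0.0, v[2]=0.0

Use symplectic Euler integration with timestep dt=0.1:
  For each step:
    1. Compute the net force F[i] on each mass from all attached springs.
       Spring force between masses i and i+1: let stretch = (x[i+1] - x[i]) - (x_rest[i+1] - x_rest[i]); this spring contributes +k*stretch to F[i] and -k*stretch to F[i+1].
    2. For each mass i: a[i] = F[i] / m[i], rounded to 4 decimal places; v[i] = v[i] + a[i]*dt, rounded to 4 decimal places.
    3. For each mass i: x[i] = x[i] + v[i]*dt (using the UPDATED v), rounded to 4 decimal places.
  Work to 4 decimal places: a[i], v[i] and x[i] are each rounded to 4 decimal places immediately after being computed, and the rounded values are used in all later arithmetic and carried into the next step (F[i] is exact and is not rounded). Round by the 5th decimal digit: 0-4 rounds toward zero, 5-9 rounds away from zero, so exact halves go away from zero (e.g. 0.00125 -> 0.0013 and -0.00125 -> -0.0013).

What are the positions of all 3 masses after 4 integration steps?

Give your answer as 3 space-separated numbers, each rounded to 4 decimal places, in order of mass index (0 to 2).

Answer: 4.9778 7.6680 10.3542

Derivation:
Step 0: x=[5.0000 8.0000 10.0000] v=[0.0000 0.0000 0.0000]
Step 1: x=[5.0000 7.9600 10.0400] v=[0.0000 -0.4000 0.4000]
Step 2: x=[4.9984 7.8848 10.1168] v=[-0.0160 -0.7520 0.7680]
Step 3: x=[4.9923 7.7834 10.2243] v=[-0.0614 -1.0138 1.0752]
Step 4: x=[4.9778 7.6680 10.3542] v=[-0.1450 -1.1539 1.2988]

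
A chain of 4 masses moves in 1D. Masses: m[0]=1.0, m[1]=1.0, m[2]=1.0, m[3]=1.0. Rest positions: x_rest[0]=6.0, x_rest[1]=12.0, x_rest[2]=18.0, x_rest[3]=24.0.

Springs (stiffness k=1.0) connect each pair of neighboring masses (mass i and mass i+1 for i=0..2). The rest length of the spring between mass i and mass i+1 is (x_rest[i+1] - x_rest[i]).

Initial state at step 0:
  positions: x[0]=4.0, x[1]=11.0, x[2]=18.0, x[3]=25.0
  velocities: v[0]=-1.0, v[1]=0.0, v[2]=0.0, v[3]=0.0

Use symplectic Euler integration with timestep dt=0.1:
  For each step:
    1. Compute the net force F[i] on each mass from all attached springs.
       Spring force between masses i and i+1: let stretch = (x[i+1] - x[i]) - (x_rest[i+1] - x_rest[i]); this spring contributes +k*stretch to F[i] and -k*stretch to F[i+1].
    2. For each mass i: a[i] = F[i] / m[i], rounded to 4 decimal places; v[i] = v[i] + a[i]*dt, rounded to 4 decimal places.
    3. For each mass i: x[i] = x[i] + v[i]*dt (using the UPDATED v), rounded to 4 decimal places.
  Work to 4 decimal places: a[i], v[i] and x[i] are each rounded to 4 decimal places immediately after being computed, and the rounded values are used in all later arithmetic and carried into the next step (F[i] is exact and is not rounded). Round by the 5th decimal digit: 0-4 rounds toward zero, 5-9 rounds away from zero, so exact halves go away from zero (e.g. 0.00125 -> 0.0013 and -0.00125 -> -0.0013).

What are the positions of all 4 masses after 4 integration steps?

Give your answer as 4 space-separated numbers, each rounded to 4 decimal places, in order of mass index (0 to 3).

Step 0: x=[4.0000 11.0000 18.0000 25.0000] v=[-1.0000 0.0000 0.0000 0.0000]
Step 1: x=[3.9100 11.0000 18.0000 24.9900] v=[-0.9000 0.0000 0.0000 -0.1000]
Step 2: x=[3.8309 10.9991 17.9999 24.9701] v=[-0.7910 -0.0090 -0.0010 -0.1990]
Step 3: x=[3.7635 10.9965 17.9995 24.9405] v=[-0.6742 -0.0257 -0.0041 -0.2960]
Step 4: x=[3.7084 10.9916 17.9985 24.9015] v=[-0.5509 -0.0487 -0.0103 -0.3901]

Answer: 3.7084 10.9916 17.9985 24.9015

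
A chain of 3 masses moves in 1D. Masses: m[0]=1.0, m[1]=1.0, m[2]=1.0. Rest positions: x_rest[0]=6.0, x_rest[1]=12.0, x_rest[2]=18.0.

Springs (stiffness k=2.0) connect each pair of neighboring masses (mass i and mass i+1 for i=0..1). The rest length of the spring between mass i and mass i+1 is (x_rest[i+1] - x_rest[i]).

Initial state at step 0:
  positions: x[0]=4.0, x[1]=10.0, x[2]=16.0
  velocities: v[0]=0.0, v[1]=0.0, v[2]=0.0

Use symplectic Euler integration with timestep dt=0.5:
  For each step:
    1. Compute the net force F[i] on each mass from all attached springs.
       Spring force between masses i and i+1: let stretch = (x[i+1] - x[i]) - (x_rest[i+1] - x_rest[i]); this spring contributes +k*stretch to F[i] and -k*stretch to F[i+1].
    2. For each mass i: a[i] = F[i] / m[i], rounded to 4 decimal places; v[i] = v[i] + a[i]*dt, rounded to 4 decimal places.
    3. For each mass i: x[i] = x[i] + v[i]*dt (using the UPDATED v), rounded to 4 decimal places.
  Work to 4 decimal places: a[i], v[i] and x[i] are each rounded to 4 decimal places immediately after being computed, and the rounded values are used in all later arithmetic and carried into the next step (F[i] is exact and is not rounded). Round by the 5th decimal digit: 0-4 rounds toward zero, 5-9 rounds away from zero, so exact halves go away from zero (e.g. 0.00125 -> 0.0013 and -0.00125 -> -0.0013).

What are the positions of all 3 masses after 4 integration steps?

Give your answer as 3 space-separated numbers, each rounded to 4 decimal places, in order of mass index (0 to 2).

Step 0: x=[4.0000 10.0000 16.0000] v=[0.0000 0.0000 0.0000]
Step 1: x=[4.0000 10.0000 16.0000] v=[0.0000 0.0000 0.0000]
Step 2: x=[4.0000 10.0000 16.0000] v=[0.0000 0.0000 0.0000]
Step 3: x=[4.0000 10.0000 16.0000] v=[0.0000 0.0000 0.0000]
Step 4: x=[4.0000 10.0000 16.0000] v=[0.0000 0.0000 0.0000]

Answer: 4.0000 10.0000 16.0000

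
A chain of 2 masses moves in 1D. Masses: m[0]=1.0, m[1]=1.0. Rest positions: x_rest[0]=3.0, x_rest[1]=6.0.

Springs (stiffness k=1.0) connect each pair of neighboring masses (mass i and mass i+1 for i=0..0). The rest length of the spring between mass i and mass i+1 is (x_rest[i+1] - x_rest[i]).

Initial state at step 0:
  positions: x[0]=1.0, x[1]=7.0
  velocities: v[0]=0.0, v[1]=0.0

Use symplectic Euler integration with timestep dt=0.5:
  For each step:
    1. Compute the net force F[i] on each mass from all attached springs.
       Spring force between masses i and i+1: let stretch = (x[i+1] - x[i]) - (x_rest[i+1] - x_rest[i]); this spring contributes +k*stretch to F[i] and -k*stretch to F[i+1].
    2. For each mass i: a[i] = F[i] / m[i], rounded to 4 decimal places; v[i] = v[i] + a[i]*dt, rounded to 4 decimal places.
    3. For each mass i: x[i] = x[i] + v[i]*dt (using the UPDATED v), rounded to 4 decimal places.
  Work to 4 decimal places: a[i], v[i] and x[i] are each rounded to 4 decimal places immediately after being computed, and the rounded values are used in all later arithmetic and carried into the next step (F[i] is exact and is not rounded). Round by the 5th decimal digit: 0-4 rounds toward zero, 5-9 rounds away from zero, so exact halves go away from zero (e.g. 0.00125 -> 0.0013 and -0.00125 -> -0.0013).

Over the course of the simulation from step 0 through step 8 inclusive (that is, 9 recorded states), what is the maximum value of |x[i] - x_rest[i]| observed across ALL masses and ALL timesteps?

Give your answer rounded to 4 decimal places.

Answer: 2.0937

Derivation:
Step 0: x=[1.0000 7.0000] v=[0.0000 0.0000]
Step 1: x=[1.7500 6.2500] v=[1.5000 -1.5000]
Step 2: x=[2.8750 5.1250] v=[2.2500 -2.2500]
Step 3: x=[3.8125 4.1875] v=[1.8750 -1.8750]
Step 4: x=[4.0938 3.9063] v=[0.5625 -0.5625]
Step 5: x=[3.5782 4.4220] v=[-1.0313 1.0313]
Step 6: x=[2.5235 5.4767] v=[-2.1094 2.1094]
Step 7: x=[1.4571 6.5431] v=[-2.1328 2.1328]
Step 8: x=[0.9122 7.0880] v=[-1.0898 1.0898]
Max displacement = 2.0937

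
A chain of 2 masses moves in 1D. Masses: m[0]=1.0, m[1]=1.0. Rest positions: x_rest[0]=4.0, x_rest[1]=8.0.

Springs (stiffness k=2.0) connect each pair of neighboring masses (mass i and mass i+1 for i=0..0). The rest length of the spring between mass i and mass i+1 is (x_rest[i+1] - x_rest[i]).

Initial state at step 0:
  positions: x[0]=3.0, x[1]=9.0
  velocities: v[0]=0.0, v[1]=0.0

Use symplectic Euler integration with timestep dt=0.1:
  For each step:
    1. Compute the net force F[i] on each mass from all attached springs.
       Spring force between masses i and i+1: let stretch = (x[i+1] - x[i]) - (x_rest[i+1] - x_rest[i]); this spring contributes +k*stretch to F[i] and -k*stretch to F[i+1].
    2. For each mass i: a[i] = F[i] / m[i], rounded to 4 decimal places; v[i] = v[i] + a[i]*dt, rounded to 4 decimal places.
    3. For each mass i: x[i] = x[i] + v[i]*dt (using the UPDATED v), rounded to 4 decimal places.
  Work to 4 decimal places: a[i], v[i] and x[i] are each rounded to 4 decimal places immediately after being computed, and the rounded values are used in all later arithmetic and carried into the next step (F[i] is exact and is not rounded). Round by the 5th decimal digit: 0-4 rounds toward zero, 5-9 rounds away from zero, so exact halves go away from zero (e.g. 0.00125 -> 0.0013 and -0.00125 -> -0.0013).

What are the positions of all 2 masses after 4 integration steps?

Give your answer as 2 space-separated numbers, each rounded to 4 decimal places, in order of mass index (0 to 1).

Answer: 3.3765 8.6235

Derivation:
Step 0: x=[3.0000 9.0000] v=[0.0000 0.0000]
Step 1: x=[3.0400 8.9600] v=[0.4000 -0.4000]
Step 2: x=[3.1184 8.8816] v=[0.7840 -0.7840]
Step 3: x=[3.2321 8.7679] v=[1.1366 -1.1366]
Step 4: x=[3.3765 8.6235] v=[1.4438 -1.4438]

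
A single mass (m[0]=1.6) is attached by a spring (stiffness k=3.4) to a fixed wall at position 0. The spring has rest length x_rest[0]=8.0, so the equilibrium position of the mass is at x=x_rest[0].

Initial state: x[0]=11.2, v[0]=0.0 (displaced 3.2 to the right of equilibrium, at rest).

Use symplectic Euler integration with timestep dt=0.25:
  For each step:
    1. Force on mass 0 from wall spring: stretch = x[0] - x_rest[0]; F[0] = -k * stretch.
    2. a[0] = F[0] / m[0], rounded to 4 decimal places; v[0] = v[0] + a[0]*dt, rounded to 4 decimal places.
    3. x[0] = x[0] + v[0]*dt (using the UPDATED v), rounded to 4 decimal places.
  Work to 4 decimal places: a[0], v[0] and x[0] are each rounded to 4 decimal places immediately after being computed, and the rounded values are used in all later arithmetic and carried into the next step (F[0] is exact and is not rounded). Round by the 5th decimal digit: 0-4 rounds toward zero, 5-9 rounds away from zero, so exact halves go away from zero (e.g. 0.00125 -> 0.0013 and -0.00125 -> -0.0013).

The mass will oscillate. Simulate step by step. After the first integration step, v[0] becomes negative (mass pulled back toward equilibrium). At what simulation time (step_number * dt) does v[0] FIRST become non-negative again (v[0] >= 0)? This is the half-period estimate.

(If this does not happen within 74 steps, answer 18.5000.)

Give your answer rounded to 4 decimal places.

Answer: 2.2500

Derivation:
Step 0: x=[11.2000] v=[0.0000]
Step 1: x=[10.7750] v=[-1.7000]
Step 2: x=[9.9815] v=[-3.1742]
Step 3: x=[8.9248] v=[-4.2269]
Step 4: x=[7.7453] v=[-4.7182]
Step 5: x=[6.5996] v=[-4.5829]
Step 6: x=[5.6399] v=[-3.8389]
Step 7: x=[4.9936] v=[-2.5851]
Step 8: x=[4.7466] v=[-0.9880]
Step 9: x=[4.9317] v=[0.7404]
First v>=0 after going negative at step 9, time=2.2500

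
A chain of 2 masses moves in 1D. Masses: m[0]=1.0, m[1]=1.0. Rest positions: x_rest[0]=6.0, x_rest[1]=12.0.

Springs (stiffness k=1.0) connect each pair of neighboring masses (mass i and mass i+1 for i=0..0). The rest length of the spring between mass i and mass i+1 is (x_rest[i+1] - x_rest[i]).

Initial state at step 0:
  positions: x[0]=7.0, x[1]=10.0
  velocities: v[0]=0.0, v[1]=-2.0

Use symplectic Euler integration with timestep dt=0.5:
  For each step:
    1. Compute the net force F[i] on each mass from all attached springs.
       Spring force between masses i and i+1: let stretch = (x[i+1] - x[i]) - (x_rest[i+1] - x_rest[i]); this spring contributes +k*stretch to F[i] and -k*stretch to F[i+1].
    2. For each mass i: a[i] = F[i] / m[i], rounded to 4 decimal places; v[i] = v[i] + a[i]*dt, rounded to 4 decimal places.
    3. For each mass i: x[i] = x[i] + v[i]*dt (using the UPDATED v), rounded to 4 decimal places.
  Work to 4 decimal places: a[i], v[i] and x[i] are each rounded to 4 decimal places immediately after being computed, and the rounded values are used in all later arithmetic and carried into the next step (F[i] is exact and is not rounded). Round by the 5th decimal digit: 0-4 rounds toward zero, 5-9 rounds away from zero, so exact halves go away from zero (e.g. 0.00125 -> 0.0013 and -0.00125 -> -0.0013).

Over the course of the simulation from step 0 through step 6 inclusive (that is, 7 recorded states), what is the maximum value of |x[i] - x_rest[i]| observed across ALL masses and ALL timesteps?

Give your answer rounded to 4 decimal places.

Answer: 4.4218

Derivation:
Step 0: x=[7.0000 10.0000] v=[0.0000 -2.0000]
Step 1: x=[6.2500 9.7500] v=[-1.5000 -0.5000]
Step 2: x=[4.8750 10.1250] v=[-2.7500 0.7500]
Step 3: x=[3.3125 10.6875] v=[-3.1250 1.1250]
Step 4: x=[2.0938 10.9063] v=[-2.4375 0.4375]
Step 5: x=[1.5782 10.4219] v=[-1.0313 -0.9688]
Step 6: x=[1.7735 9.2266] v=[0.3906 -2.3907]
Max displacement = 4.4218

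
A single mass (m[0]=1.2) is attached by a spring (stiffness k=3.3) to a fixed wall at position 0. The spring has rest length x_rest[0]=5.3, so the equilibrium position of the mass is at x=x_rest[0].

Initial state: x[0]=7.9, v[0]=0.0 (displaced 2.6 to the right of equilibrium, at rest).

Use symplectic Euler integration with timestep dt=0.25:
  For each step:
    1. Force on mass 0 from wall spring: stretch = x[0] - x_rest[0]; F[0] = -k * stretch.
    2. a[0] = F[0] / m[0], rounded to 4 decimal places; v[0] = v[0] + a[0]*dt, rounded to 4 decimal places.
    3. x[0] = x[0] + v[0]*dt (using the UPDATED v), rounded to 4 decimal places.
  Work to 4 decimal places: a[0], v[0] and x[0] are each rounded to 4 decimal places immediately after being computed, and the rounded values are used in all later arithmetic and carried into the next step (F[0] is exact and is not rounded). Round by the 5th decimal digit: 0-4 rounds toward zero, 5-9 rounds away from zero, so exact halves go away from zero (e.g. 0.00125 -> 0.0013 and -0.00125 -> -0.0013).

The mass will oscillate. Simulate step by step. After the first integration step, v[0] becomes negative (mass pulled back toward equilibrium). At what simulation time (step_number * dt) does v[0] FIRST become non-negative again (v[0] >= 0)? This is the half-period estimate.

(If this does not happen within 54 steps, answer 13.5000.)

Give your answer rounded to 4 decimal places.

Answer: 2.0000

Derivation:
Step 0: x=[7.9000] v=[0.0000]
Step 1: x=[7.4531] v=[-1.7875]
Step 2: x=[6.6362] v=[-3.2678]
Step 3: x=[5.5896] v=[-4.1865]
Step 4: x=[4.4932] v=[-4.3856]
Step 5: x=[3.5355] v=[-3.8309]
Step 6: x=[2.8811] v=[-2.6178]
Step 7: x=[2.6424] v=[-0.9548]
Step 8: x=[2.8605] v=[0.8723]
First v>=0 after going negative at step 8, time=2.0000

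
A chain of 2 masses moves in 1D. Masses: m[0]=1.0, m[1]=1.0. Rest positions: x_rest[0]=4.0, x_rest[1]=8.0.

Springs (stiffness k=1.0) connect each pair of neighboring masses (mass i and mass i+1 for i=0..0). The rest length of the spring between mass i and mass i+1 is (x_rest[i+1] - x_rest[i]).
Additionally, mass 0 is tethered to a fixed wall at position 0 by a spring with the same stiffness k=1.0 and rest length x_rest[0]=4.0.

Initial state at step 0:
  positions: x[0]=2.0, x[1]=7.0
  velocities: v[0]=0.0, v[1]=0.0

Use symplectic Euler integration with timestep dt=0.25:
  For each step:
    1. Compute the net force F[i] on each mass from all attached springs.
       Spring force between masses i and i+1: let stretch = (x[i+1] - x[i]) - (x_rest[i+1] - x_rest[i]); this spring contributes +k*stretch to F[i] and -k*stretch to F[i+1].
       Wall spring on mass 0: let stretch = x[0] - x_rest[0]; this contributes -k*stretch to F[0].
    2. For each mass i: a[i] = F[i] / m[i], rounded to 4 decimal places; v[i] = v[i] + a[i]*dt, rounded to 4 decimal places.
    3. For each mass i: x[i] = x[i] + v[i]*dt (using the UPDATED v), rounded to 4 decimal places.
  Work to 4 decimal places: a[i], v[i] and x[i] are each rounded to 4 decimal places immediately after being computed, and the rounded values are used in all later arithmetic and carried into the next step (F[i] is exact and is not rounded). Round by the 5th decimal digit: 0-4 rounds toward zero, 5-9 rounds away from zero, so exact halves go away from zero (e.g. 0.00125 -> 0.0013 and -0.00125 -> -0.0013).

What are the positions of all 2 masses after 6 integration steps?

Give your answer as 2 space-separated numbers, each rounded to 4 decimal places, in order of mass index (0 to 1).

Step 0: x=[2.0000 7.0000] v=[0.0000 0.0000]
Step 1: x=[2.1875 6.9375] v=[0.7500 -0.2500]
Step 2: x=[2.5352 6.8281] v=[1.3906 -0.4375]
Step 3: x=[2.9927 6.7004] v=[1.8300 -0.5107]
Step 4: x=[3.4949 6.5910] v=[2.0088 -0.4376]
Step 5: x=[3.9722 6.5381] v=[1.9091 -0.2116]
Step 6: x=[4.3616 6.5748] v=[1.5575 0.1469]

Answer: 4.3616 6.5748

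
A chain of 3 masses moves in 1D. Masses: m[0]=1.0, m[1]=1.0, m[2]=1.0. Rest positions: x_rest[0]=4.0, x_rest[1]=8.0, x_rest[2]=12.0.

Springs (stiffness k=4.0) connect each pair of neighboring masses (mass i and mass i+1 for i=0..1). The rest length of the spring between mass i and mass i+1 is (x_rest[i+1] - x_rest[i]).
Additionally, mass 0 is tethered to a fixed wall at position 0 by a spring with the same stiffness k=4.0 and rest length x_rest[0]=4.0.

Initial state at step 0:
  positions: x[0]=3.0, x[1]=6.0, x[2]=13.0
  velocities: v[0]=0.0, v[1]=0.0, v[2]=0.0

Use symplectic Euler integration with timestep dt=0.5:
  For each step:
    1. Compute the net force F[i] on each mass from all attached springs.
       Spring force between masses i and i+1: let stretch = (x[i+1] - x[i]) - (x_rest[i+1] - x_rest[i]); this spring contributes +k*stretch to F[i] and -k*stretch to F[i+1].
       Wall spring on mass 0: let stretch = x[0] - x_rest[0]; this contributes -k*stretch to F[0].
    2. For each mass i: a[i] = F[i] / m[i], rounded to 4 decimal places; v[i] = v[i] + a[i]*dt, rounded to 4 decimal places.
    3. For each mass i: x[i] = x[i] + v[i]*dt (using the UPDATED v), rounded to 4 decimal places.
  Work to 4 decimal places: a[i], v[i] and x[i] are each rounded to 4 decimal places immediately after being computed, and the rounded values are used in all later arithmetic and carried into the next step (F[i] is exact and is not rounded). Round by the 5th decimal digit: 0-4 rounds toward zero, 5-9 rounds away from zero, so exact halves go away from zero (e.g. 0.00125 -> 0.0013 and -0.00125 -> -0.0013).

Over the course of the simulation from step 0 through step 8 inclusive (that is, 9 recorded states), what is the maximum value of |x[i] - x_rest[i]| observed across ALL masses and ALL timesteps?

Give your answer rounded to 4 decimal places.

Answer: 3.0000

Derivation:
Step 0: x=[3.0000 6.0000 13.0000] v=[0.0000 0.0000 0.0000]
Step 1: x=[3.0000 10.0000 10.0000] v=[0.0000 8.0000 -6.0000]
Step 2: x=[7.0000 7.0000 11.0000] v=[8.0000 -6.0000 2.0000]
Step 3: x=[4.0000 8.0000 12.0000] v=[-6.0000 2.0000 2.0000]
Step 4: x=[1.0000 9.0000 13.0000] v=[-6.0000 2.0000 2.0000]
Step 5: x=[5.0000 6.0000 14.0000] v=[8.0000 -6.0000 2.0000]
Step 6: x=[5.0000 10.0000 11.0000] v=[0.0000 8.0000 -6.0000]
Step 7: x=[5.0000 10.0000 11.0000] v=[0.0000 0.0000 0.0000]
Step 8: x=[5.0000 6.0000 14.0000] v=[0.0000 -8.0000 6.0000]
Max displacement = 3.0000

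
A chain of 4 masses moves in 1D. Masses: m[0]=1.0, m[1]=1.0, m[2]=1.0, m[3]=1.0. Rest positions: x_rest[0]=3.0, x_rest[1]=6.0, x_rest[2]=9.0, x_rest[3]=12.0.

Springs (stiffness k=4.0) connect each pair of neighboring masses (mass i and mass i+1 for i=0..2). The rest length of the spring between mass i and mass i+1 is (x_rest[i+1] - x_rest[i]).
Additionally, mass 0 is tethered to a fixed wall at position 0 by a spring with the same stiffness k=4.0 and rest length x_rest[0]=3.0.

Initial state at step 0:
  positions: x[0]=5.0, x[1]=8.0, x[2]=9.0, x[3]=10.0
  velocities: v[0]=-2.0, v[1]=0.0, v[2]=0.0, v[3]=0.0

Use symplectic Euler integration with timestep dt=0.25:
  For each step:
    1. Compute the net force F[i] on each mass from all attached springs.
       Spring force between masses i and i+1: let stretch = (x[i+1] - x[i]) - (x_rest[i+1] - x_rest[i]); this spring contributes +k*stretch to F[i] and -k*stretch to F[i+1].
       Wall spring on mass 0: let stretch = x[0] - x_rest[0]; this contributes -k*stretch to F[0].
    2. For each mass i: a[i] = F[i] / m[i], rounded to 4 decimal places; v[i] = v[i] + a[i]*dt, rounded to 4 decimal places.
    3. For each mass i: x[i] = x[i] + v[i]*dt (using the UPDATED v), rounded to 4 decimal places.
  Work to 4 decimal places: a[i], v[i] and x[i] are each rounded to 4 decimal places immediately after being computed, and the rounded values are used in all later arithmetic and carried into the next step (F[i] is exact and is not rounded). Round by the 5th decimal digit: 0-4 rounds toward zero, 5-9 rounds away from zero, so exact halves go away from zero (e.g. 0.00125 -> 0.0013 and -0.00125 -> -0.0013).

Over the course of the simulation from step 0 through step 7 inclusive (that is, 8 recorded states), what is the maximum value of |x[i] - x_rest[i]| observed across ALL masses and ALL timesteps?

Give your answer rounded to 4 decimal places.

Step 0: x=[5.0000 8.0000 9.0000 10.0000] v=[-2.0000 0.0000 0.0000 0.0000]
Step 1: x=[4.0000 7.5000 9.0000 10.5000] v=[-4.0000 -2.0000 0.0000 2.0000]
Step 2: x=[2.8750 6.5000 9.0000 11.3750] v=[-4.5000 -4.0000 0.0000 3.5000]
Step 3: x=[1.9375 5.2188 8.9688 12.4063] v=[-3.7500 -5.1250 -0.1250 4.1250]
Step 4: x=[1.3360 4.0547 8.8594 13.3282] v=[-2.4062 -4.6563 -0.4375 3.6875]
Step 5: x=[1.0801 3.4121 8.6661 13.8829] v=[-1.0235 -2.5703 -0.7734 2.2187]
Step 6: x=[1.1372 3.5000 8.4635 13.8834] v=[0.2284 0.3517 -0.8106 0.0019]
Step 7: x=[1.5007 4.2381 8.3750 13.2789] v=[1.4540 2.9524 -0.3542 -2.4180]
Max displacement = 2.5879

Answer: 2.5879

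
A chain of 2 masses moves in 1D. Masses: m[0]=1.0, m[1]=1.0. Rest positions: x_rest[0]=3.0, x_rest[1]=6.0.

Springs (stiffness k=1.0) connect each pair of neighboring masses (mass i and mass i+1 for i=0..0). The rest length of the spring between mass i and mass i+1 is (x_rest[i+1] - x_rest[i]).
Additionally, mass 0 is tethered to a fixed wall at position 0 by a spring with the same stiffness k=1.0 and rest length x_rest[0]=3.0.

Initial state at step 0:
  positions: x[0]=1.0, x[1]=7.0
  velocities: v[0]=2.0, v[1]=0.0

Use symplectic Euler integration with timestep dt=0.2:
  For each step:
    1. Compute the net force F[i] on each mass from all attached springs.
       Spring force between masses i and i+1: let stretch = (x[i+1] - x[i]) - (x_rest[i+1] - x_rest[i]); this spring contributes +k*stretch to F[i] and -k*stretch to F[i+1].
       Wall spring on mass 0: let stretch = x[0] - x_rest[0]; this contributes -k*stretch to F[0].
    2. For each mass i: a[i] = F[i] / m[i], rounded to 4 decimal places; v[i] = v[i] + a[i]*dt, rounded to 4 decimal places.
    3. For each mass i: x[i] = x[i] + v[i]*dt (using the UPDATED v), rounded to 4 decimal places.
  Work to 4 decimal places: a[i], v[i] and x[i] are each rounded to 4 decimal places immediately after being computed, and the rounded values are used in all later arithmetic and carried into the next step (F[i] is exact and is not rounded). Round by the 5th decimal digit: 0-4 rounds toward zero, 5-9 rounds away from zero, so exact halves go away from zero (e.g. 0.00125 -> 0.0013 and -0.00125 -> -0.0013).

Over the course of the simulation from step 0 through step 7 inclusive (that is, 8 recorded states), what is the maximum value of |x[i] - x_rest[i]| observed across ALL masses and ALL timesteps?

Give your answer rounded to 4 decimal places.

Step 0: x=[1.0000 7.0000] v=[2.0000 0.0000]
Step 1: x=[1.6000 6.8800] v=[3.0000 -0.6000]
Step 2: x=[2.3472 6.6688] v=[3.7360 -1.0560]
Step 3: x=[3.1734 6.4047] v=[4.1309 -1.3203]
Step 4: x=[4.0019 6.1314] v=[4.1425 -1.3666]
Step 5: x=[4.7555 5.8929] v=[3.7680 -1.1925]
Step 6: x=[5.3644 5.7289] v=[3.0444 -0.8200]
Step 7: x=[5.7733 5.6703] v=[2.0444 -0.2929]
Max displacement = 2.7733

Answer: 2.7733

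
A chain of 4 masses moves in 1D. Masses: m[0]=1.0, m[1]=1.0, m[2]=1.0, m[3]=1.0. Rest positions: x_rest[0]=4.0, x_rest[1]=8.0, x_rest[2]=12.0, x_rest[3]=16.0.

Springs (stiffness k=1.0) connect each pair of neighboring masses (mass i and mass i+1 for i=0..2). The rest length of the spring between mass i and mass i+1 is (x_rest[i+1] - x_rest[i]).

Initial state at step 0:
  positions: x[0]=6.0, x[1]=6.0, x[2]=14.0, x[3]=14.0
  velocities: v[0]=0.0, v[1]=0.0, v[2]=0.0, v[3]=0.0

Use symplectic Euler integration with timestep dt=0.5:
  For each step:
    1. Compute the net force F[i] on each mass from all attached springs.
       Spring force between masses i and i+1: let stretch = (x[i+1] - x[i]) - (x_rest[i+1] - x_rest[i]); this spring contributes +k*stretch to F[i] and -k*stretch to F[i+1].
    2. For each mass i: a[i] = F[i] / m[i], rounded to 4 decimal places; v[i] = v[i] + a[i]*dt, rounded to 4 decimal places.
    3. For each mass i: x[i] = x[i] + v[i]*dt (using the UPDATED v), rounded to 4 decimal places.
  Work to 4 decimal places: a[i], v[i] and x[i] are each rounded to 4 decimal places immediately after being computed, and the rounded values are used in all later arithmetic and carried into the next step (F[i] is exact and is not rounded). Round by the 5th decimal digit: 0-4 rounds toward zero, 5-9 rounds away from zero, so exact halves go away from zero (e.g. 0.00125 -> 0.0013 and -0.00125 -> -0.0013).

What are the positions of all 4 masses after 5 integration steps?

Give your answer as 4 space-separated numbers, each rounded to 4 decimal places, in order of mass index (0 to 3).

Step 0: x=[6.0000 6.0000 14.0000 14.0000] v=[0.0000 0.0000 0.0000 0.0000]
Step 1: x=[5.0000 8.0000 12.0000 15.0000] v=[-2.0000 4.0000 -4.0000 2.0000]
Step 2: x=[3.7500 10.2500 9.7500 16.2500] v=[-2.5000 4.5000 -4.5000 2.5000]
Step 3: x=[3.1250 10.7500 9.2500 16.8750] v=[-1.2500 1.0000 -1.0000 1.2500]
Step 4: x=[3.4063 8.9688 11.0313 16.5938] v=[0.5625 -3.5625 3.5625 -0.5625]
Step 5: x=[4.0782 6.3126 13.6876 15.9219] v=[1.3438 -5.3125 5.3125 -1.3438]

Answer: 4.0782 6.3126 13.6876 15.9219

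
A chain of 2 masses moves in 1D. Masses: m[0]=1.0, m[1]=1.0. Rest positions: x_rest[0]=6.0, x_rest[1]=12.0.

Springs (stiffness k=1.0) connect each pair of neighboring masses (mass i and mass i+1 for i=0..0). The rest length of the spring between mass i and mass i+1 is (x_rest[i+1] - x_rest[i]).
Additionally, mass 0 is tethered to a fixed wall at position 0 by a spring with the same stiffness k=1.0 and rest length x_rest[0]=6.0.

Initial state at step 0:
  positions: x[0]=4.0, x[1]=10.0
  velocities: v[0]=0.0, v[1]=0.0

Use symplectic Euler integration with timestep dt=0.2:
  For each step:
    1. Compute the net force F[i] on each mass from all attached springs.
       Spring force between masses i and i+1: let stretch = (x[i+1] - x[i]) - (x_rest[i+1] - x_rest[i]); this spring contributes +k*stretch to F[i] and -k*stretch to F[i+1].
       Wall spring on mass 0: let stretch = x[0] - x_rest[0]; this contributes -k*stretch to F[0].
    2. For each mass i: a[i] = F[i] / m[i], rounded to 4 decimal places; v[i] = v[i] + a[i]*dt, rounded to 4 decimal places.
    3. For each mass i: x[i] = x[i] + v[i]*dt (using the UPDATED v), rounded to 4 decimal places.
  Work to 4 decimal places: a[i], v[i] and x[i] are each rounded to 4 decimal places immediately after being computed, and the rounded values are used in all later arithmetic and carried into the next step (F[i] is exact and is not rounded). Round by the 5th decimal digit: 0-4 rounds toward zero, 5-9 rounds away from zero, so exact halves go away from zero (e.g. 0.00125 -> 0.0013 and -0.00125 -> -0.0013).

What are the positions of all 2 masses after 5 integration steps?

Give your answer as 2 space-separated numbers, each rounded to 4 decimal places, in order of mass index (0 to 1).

Answer: 4.9933 10.1016

Derivation:
Step 0: x=[4.0000 10.0000] v=[0.0000 0.0000]
Step 1: x=[4.0800 10.0000] v=[0.4000 0.0000]
Step 2: x=[4.2336 10.0032] v=[0.7680 0.0160]
Step 3: x=[4.4486 10.0156] v=[1.0752 0.0621]
Step 4: x=[4.7084 10.0453] v=[1.2989 0.1487]
Step 5: x=[4.9933 10.1016] v=[1.4246 0.2813]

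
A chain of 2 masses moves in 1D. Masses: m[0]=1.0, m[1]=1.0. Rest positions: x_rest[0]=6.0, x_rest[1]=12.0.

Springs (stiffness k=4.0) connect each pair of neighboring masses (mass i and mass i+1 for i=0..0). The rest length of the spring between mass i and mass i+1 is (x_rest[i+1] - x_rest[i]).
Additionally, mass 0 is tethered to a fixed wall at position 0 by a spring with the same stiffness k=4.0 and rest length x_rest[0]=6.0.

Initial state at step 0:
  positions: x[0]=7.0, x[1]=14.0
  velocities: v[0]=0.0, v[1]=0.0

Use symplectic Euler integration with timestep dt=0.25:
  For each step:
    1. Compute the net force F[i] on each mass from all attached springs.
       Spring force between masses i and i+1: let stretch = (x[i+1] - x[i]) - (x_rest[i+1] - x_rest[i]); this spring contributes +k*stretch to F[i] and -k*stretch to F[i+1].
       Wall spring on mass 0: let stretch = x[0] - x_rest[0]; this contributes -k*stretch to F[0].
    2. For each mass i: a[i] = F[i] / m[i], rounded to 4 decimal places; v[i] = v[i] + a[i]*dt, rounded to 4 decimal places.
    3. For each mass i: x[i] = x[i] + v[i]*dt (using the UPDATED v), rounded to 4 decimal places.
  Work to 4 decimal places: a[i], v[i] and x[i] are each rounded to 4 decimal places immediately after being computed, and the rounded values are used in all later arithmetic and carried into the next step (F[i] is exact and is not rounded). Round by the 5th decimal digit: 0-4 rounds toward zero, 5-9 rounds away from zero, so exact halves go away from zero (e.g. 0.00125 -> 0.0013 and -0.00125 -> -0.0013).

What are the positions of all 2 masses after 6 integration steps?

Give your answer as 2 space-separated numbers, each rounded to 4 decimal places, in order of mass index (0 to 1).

Step 0: x=[7.0000 14.0000] v=[0.0000 0.0000]
Step 1: x=[7.0000 13.7500] v=[0.0000 -1.0000]
Step 2: x=[6.9375 13.3125] v=[-0.2500 -1.7500]
Step 3: x=[6.7344 12.7813] v=[-0.8125 -2.1250]
Step 4: x=[6.3594 12.2383] v=[-1.5000 -2.1719]
Step 5: x=[5.8643 11.7256] v=[-1.9805 -2.0508]
Step 6: x=[5.3684 11.2476] v=[-1.9835 -1.9121]

Answer: 5.3684 11.2476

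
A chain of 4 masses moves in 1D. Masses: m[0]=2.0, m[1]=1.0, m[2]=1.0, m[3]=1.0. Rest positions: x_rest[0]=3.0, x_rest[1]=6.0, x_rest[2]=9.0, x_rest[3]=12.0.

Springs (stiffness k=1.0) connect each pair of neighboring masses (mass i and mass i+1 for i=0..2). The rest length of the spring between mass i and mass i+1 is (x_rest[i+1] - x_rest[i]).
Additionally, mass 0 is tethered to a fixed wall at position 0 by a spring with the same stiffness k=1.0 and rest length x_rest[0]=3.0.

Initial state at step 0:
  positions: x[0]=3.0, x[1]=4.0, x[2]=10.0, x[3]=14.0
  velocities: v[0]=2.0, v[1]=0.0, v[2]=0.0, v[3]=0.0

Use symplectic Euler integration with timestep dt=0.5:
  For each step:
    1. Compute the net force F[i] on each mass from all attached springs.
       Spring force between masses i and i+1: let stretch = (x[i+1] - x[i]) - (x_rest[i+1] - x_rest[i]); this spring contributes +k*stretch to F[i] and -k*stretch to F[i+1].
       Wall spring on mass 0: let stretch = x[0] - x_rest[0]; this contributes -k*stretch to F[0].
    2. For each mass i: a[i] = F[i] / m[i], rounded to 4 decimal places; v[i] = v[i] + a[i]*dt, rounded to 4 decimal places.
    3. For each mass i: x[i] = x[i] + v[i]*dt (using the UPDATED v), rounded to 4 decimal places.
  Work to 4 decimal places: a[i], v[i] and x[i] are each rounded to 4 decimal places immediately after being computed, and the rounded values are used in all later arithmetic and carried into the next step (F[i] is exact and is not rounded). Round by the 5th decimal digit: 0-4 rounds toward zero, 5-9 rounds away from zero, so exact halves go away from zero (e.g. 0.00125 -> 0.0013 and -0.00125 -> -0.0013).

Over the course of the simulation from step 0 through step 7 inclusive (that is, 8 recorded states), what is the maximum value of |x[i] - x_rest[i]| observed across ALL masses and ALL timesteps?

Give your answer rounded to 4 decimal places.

Step 0: x=[3.0000 4.0000 10.0000 14.0000] v=[2.0000 0.0000 0.0000 0.0000]
Step 1: x=[3.7500 5.2500 9.5000 13.7500] v=[1.5000 2.5000 -1.0000 -0.5000]
Step 2: x=[4.2188 7.1875 9.0000 13.1875] v=[0.9375 3.8750 -1.0000 -1.1250]
Step 3: x=[4.5313 8.8360 9.0938 12.3281] v=[0.6250 3.2969 0.1875 -1.7188]
Step 4: x=[4.8155 9.4728 9.9317 11.4101] v=[0.5684 1.2735 1.6758 -1.8360]
Step 5: x=[5.0800 9.0600 11.0245 10.8725] v=[0.5289 -0.8257 2.1856 -1.0752]
Step 6: x=[5.2070 8.1433 11.5882 11.1229] v=[0.2539 -1.8335 1.1274 0.5008]
Step 7: x=[5.0501 7.3537 11.1744 12.2397] v=[-0.3138 -1.5792 -0.8277 2.2335]
Max displacement = 3.4728

Answer: 3.4728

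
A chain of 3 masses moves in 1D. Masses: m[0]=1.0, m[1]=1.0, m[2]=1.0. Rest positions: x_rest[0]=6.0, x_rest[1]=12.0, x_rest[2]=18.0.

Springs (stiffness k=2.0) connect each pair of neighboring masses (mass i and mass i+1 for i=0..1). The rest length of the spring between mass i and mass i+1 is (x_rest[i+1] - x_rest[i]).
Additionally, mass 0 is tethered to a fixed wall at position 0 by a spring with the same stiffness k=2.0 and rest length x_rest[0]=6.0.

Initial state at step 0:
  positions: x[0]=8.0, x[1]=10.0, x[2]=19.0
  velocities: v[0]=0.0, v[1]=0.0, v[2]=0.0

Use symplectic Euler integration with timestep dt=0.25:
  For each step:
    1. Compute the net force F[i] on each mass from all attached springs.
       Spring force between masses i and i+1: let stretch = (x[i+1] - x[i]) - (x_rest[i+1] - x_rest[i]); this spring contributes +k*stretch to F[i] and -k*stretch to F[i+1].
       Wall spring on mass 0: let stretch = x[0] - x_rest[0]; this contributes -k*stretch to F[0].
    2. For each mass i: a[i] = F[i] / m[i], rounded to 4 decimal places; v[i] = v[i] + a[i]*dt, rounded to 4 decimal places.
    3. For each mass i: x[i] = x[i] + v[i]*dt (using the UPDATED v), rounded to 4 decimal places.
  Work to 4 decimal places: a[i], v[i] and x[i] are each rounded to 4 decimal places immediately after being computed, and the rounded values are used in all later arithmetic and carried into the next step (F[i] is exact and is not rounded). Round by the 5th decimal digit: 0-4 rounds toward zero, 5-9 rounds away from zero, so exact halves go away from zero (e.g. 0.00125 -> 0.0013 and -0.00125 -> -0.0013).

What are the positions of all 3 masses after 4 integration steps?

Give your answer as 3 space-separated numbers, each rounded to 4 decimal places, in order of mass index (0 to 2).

Step 0: x=[8.0000 10.0000 19.0000] v=[0.0000 0.0000 0.0000]
Step 1: x=[7.2500 10.8750 18.6250] v=[-3.0000 3.5000 -1.5000]
Step 2: x=[6.0469 12.2656 18.0313] v=[-4.8125 5.5625 -2.3750]
Step 3: x=[4.8653 13.5996 17.4668] v=[-4.7266 5.3360 -2.2579]
Step 4: x=[4.1673 14.3252 17.1689] v=[-2.7921 2.9025 -1.1915]

Answer: 4.1673 14.3252 17.1689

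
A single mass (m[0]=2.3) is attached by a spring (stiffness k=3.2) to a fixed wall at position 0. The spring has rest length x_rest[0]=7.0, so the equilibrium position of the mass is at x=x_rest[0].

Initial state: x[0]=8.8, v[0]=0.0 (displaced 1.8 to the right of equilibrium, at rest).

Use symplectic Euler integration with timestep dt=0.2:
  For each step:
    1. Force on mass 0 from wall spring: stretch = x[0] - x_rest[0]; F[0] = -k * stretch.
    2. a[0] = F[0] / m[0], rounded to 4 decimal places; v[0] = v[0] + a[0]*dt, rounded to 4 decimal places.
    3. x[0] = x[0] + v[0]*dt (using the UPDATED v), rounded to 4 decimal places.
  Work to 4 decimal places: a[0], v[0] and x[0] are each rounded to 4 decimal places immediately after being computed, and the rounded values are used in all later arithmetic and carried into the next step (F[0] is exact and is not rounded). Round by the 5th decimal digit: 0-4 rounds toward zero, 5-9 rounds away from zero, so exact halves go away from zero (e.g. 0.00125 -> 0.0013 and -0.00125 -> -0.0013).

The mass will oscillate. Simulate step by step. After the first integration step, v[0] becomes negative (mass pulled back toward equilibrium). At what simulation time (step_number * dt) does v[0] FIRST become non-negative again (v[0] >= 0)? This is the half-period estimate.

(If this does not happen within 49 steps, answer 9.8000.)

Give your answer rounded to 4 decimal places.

Answer: 2.8000

Derivation:
Step 0: x=[8.8000] v=[0.0000]
Step 1: x=[8.6998] v=[-0.5009]
Step 2: x=[8.5050] v=[-0.9739]
Step 3: x=[8.2265] v=[-1.3927]
Step 4: x=[7.8797] v=[-1.7340]
Step 5: x=[7.4839] v=[-1.9788]
Step 6: x=[7.0612] v=[-2.1135]
Step 7: x=[6.6351] v=[-2.1305]
Step 8: x=[6.2293] v=[-2.0290]
Step 9: x=[5.8664] v=[-1.8145]
Step 10: x=[5.5666] v=[-1.4991]
Step 11: x=[5.3466] v=[-1.1002]
Step 12: x=[5.2186] v=[-0.6401]
Step 13: x=[5.1897] v=[-0.1444]
Step 14: x=[5.2616] v=[0.3593]
First v>=0 after going negative at step 14, time=2.8000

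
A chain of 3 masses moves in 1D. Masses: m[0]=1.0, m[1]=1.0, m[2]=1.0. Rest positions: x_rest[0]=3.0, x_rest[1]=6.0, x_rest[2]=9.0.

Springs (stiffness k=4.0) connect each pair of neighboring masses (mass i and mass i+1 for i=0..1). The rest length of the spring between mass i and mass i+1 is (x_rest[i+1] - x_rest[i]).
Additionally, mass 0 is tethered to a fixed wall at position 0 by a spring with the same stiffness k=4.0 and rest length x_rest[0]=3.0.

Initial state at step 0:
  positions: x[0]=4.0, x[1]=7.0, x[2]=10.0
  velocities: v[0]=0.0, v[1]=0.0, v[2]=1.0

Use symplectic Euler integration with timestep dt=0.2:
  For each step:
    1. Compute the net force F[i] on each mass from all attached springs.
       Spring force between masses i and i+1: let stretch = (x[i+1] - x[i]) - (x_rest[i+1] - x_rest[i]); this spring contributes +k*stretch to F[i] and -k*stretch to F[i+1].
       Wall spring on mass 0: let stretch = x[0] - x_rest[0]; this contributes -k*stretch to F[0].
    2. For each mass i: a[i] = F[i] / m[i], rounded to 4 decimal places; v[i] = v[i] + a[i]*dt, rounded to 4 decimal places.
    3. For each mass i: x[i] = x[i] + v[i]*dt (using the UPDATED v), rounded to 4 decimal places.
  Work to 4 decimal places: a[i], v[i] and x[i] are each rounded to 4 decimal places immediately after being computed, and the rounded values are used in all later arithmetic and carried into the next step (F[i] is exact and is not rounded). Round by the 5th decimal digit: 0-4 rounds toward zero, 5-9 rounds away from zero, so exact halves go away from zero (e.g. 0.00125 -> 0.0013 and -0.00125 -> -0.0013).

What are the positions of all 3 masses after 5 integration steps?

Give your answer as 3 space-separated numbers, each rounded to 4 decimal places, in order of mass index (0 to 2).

Step 0: x=[4.0000 7.0000 10.0000] v=[0.0000 0.0000 1.0000]
Step 1: x=[3.8400 7.0000 10.2000] v=[-0.8000 0.0000 1.0000]
Step 2: x=[3.5712 7.0064 10.3680] v=[-1.3440 0.0320 0.8400]
Step 3: x=[3.2806 7.0010 10.4781] v=[-1.4528 -0.0269 0.5507]
Step 4: x=[3.0604 6.9567 10.5119] v=[-1.1010 -0.2215 0.1690]
Step 5: x=[2.9739 6.8578 10.4569] v=[-0.4323 -0.4944 -0.2752]

Answer: 2.9739 6.8578 10.4569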